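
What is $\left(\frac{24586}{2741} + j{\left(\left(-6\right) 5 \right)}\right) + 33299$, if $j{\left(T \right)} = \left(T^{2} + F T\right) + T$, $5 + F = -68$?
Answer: $\frac{99684605}{2741} \approx 36368.0$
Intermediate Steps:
$F = -73$ ($F = -5 - 68 = -73$)
$j{\left(T \right)} = T^{2} - 72 T$ ($j{\left(T \right)} = \left(T^{2} - 73 T\right) + T = T^{2} - 72 T$)
$\left(\frac{24586}{2741} + j{\left(\left(-6\right) 5 \right)}\right) + 33299 = \left(\frac{24586}{2741} + \left(-6\right) 5 \left(-72 - 30\right)\right) + 33299 = \left(24586 \cdot \frac{1}{2741} - 30 \left(-72 - 30\right)\right) + 33299 = \left(\frac{24586}{2741} - -3060\right) + 33299 = \left(\frac{24586}{2741} + 3060\right) + 33299 = \frac{8412046}{2741} + 33299 = \frac{99684605}{2741}$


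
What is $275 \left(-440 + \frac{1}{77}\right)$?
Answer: $- \frac{846975}{7} \approx -1.21 \cdot 10^{5}$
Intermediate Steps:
$275 \left(-440 + \frac{1}{77}\right) = 275 \left(- \frac{33879}{77}\right) = - \frac{846975}{7}$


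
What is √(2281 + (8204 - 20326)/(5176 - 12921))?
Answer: √136919726915/7745 ≈ 47.776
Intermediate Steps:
√(2281 + (8204 - 20326)/(5176 - 12921)) = √(2281 - 12122/(-7745)) = √(2281 - 12122*(-1/7745)) = √(2281 + 12122/7745) = √(17678467/7745) = √136919726915/7745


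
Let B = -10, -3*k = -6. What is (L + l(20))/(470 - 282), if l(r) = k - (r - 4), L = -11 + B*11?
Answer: -135/188 ≈ -0.71809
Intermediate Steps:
k = 2 (k = -⅓*(-6) = 2)
L = -121 (L = -11 - 10*11 = -11 - 110 = -121)
l(r) = 6 - r (l(r) = 2 - (r - 4) = 2 - (-4 + r) = 2 + (4 - r) = 6 - r)
(L + l(20))/(470 - 282) = (-121 + (6 - 1*20))/(470 - 282) = (-121 + (6 - 20))/188 = (-121 - 14)*(1/188) = -135*1/188 = -135/188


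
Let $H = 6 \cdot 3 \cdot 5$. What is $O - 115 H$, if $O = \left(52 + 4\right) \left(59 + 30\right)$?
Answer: $-5366$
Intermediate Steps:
$O = 4984$ ($O = 56 \cdot 89 = 4984$)
$H = 90$ ($H = 18 \cdot 5 = 90$)
$O - 115 H = 4984 - 10350 = -5366$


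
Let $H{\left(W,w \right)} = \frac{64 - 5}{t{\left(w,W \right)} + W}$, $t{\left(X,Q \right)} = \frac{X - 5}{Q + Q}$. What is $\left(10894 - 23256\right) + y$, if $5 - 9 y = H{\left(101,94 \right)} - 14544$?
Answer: $- \frac{660558679}{61473} \approx -10746.0$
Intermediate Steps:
$t{\left(X,Q \right)} = \frac{-5 + X}{2 Q}$
$H{\left(W,w \right)} = \frac{59}{W + \frac{-5 + w}{2 W}}$ ($H{\left(W,w \right)} = \frac{64 - 5}{\frac{-5 + w}{2 W} + W} = \frac{59}{W + \frac{-5 + w}{2 W}}$)
$y = \frac{99370547}{61473}$ ($y = \frac{5}{9} - \frac{118 \cdot 101 \frac{1}{-5 + 94 + 2 \cdot 101^{2}} - 14544}{9} = \frac{5}{9} - \frac{118 \cdot 101 \frac{1}{-5 + 94 + 2 \cdot 10201} - 14544}{9} = \frac{5}{9} - \frac{118 \cdot 101 \frac{1}{-5 + 94 + 20402} - 14544}{9} = \frac{5}{9} - \frac{118 \cdot 101 \cdot \frac{1}{20491} - 14544}{9} = \frac{5}{9} - \frac{\frac{11918}{20491} - 14544}{9} = \frac{5}{9} - - \frac{298009186}{184419} = \frac{5}{9} + \frac{298009186}{184419} = \frac{99370547}{61473} \approx 1616.5$)
$\left(10894 - 23256\right) + y = \left(10894 - 23256\right) + \frac{99370547}{61473} = -12362 + \frac{99370547}{61473} = - \frac{660558679}{61473}$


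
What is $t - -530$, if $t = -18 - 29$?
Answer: $483$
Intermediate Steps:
$t = -47$ ($t = -18 - 29 = -47$)
$t - -530 = -47 - -530 = -47 + 530 = 483$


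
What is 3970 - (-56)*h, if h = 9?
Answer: 4474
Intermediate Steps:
3970 - (-56)*h = 3970 - (-56)*9 = 3970 - 1*(-504) = 3970 + 504 = 4474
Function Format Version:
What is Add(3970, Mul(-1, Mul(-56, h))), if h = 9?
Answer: 4474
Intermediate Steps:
Add(3970, Mul(-1, Mul(-56, h))) = Add(3970, Mul(-1, Mul(-56, 9))) = Add(3970, Mul(-1, -504)) = Add(3970, 504) = 4474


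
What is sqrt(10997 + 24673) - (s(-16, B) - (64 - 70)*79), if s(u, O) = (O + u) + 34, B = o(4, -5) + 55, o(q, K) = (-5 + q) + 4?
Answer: -550 + sqrt(35670) ≈ -361.13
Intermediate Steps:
o(q, K) = -1 + q
B = 58 (B = (-1 + 4) + 55 = 3 + 55 = 58)
s(u, O) = 34 + O + u
sqrt(10997 + 24673) - (s(-16, B) - (64 - 70)*79) = sqrt(10997 + 24673) - ((34 + 58 - 16) - (64 - 70)*79) = sqrt(35670) - (76 - (-6)*79) = sqrt(35670) - (76 - 1*(-474)) = sqrt(35670) - (76 + 474) = sqrt(35670) - 1*550 = sqrt(35670) - 550 = -550 + sqrt(35670)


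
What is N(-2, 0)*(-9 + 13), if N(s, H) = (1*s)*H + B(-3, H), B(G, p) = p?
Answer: 0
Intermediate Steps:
N(s, H) = H + H*s (N(s, H) = (1*s)*H + H = s*H + H = H*s + H = H + H*s)
N(-2, 0)*(-9 + 13) = (0*(1 - 2))*(-9 + 13) = (0*(-1))*4 = 0*4 = 0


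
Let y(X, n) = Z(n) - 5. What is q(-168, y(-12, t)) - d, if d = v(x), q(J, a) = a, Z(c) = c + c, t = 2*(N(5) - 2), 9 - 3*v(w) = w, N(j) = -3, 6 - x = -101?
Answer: 23/3 ≈ 7.6667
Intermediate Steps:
x = 107 (x = 6 - 1*(-101) = 6 + 101 = 107)
v(w) = 3 - w/3
t = -10 (t = 2*(-3 - 2) = 2*(-5) = -10)
Z(c) = 2*c
y(X, n) = -5 + 2*n (y(X, n) = 2*n - 5 = -5 + 2*n)
d = -98/3 (d = 3 - 1/3*107 = 3 - 107/3 = -98/3 ≈ -32.667)
q(-168, y(-12, t)) - d = (-5 + 2*(-10)) - 1*(-98/3) = (-5 - 20) + 98/3 = -25 + 98/3 = 23/3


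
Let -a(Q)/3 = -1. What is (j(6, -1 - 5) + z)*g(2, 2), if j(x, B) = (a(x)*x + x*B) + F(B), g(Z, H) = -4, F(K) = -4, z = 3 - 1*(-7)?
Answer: 48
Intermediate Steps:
z = 10 (z = 3 + 7 = 10)
a(Q) = 3 (a(Q) = -3*(-1) = 3)
j(x, B) = -4 + 3*x + B*x (j(x, B) = (3*x + x*B) - 4 = (3*x + B*x) - 4 = -4 + 3*x + B*x)
(j(6, -1 - 5) + z)*g(2, 2) = ((-4 + 3*6 + (-1 - 5)*6) + 10)*(-4) = ((-4 + 18 - 6*6) + 10)*(-4) = ((-4 + 18 - 36) + 10)*(-4) = (-22 + 10)*(-4) = -12*(-4) = 48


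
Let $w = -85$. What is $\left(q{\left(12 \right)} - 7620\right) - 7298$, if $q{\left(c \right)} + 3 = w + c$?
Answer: $-14994$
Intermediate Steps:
$q{\left(c \right)} = -88 + c$ ($q{\left(c \right)} = -3 + \left(-85 + c\right) = -88 + c$)
$\left(q{\left(12 \right)} - 7620\right) - 7298 = \left(\left(-88 + 12\right) - 7620\right) - 7298 = \left(-76 - 7620\right) - 7298 = -7696 - 7298 = -14994$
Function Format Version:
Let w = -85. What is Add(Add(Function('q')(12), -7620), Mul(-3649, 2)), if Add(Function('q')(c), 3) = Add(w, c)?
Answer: -14994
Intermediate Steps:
Function('q')(c) = Add(-88, c) (Function('q')(c) = Add(-3, Add(-85, c)) = Add(-88, c))
Add(Add(Function('q')(12), -7620), Mul(-3649, 2)) = Add(Add(Add(-88, 12), -7620), Mul(-3649, 2)) = Add(Add(-76, -7620), -7298) = Add(-7696, -7298) = -14994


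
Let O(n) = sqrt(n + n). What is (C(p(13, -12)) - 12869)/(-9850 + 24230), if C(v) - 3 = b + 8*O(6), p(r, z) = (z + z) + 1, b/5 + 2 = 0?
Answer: -3219/3595 + 4*sqrt(3)/3595 ≈ -0.89348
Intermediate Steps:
b = -10 (b = -10 + 5*0 = -10 + 0 = -10)
O(n) = sqrt(2)*sqrt(n) (O(n) = sqrt(2*n) = sqrt(2)*sqrt(n))
p(r, z) = 1 + 2*z (p(r, z) = 2*z + 1 = 1 + 2*z)
C(v) = -7 + 16*sqrt(3) (C(v) = 3 + (-10 + 8*(sqrt(2)*sqrt(6))) = 3 + (-10 + 8*(2*sqrt(3))) = 3 + (-10 + 16*sqrt(3)) = -7 + 16*sqrt(3))
(C(p(13, -12)) - 12869)/(-9850 + 24230) = ((-7 + 16*sqrt(3)) - 12869)/(-9850 + 24230) = (-12876 + 16*sqrt(3))/14380 = (-12876 + 16*sqrt(3))*(1/14380) = -3219/3595 + 4*sqrt(3)/3595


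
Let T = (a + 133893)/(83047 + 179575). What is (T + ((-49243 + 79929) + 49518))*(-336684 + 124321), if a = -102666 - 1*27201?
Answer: -2236536920896891/131311 ≈ -1.7032e+10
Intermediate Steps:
a = -129867 (a = -102666 - 27201 = -129867)
T = 2013/131311 (T = (-129867 + 133893)/(83047 + 179575) = 4026/262622 = 4026*(1/262622) = 2013/131311 ≈ 0.015330)
(T + ((-49243 + 79929) + 49518))*(-336684 + 124321) = (2013/131311 + ((-49243 + 79929) + 49518))*(-336684 + 124321) = (2013/131311 + (30686 + 49518))*(-212363) = (2013/131311 + 80204)*(-212363) = (10531669457/131311)*(-212363) = -2236536920896891/131311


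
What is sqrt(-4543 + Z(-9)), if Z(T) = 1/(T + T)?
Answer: 5*I*sqrt(6542)/6 ≈ 67.402*I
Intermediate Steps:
Z(T) = 1/(2*T)
sqrt(-4543 + Z(-9)) = sqrt(-4543 + (1/2)/(-9)) = sqrt(-4543 + (1/2)*(-1/9)) = sqrt(-4543 - 1/18) = sqrt(-81775/18) = 5*I*sqrt(6542)/6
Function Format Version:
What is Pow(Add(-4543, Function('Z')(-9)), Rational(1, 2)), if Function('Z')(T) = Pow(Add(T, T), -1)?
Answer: Mul(Rational(5, 6), I, Pow(6542, Rational(1, 2))) ≈ Mul(67.402, I)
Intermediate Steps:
Function('Z')(T) = Mul(Rational(1, 2), Pow(T, -1)) (Function('Z')(T) = Pow(Mul(2, T), -1) = Mul(Rational(1, 2), Pow(T, -1)))
Pow(Add(-4543, Function('Z')(-9)), Rational(1, 2)) = Pow(Add(-4543, Mul(Rational(1, 2), Pow(-9, -1))), Rational(1, 2)) = Pow(Add(-4543, Mul(Rational(1, 2), Rational(-1, 9))), Rational(1, 2)) = Pow(Add(-4543, Rational(-1, 18)), Rational(1, 2)) = Pow(Rational(-81775, 18), Rational(1, 2)) = Mul(Rational(5, 6), I, Pow(6542, Rational(1, 2)))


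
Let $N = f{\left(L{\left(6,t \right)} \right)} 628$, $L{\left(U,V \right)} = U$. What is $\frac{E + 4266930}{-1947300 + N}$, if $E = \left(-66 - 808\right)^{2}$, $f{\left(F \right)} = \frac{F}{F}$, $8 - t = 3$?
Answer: $- \frac{2515403}{973336} \approx -2.5843$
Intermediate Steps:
$t = 5$ ($t = 8 - 3 = 5$)
$f{\left(F \right)} = 1$
$N = 628$ ($N = 1 \cdot 628 = 628$)
$E = 763876$ ($E = \left(-874\right)^{2} = 763876$)
$\frac{E + 4266930}{-1947300 + N} = \frac{763876 + 4266930}{-1947300 + 628} = \frac{5030806}{-1946672} = 5030806 \left(- \frac{1}{1946672}\right) = - \frac{2515403}{973336}$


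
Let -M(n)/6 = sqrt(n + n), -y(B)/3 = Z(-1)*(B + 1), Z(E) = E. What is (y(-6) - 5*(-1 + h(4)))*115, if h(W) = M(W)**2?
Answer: -166750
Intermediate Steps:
y(B) = 3 + 3*B (y(B) = -(-3)*(B + 1) = -(-3)*(1 + B) = -3*(-1 - B) = 3 + 3*B)
M(n) = -6*sqrt(2)*sqrt(n) (M(n) = -6*sqrt(n + n) = -6*sqrt(2)*sqrt(n))
h(W) = 72*W (h(W) = (-6*sqrt(2)*sqrt(W))**2 = 72*W)
(y(-6) - 5*(-1 + h(4)))*115 = ((3 + 3*(-6)) - 5*(-1 + 72*4))*115 = ((3 - 18) - 5*(-1 + 288))*115 = (-15 - 5*287)*115 = (-15 - 1435)*115 = -1450*115 = -166750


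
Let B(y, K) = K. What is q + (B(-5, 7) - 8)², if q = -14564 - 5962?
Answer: -20525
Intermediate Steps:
q = -20526
q + (B(-5, 7) - 8)² = -20526 + (7 - 8)² = -20526 + (-1)² = -20526 + 1 = -20525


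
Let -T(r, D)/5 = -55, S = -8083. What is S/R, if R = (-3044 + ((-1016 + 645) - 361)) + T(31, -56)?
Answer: 8083/3501 ≈ 2.3088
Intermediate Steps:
T(r, D) = 275 (T(r, D) = -5*(-55) = 275)
R = -3501 (R = (-3044 + ((-1016 + 645) - 361)) + 275 = (-3044 + (-371 - 361)) + 275 = (-3044 - 732) + 275 = -3776 + 275 = -3501)
S/R = -8083/(-3501) = -8083*(-1/3501) = 8083/3501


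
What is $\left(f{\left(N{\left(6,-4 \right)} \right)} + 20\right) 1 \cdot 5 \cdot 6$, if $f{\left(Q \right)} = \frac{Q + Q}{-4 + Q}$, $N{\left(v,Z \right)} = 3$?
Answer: $420$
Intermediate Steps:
$f{\left(Q \right)} = \frac{2 Q}{-4 + Q}$
$\left(f{\left(N{\left(6,-4 \right)} \right)} + 20\right) 1 \cdot 5 \cdot 6 = \left(2 \cdot 3 \frac{1}{-4 + 3} + 20\right) 1 \cdot 5 \cdot 6 = \left(2 \cdot 3 \frac{1}{-1} + 20\right) 5 \cdot 6 = \left(2 \cdot 3 \left(-1\right) + 20\right) 30 = \left(-6 + 20\right) 30 = 14 \cdot 30 = 420$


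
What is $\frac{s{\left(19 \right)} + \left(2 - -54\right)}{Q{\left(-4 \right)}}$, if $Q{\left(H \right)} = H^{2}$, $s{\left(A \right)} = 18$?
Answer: $\frac{37}{8} \approx 4.625$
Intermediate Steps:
$\frac{s{\left(19 \right)} + \left(2 - -54\right)}{Q{\left(-4 \right)}} = \frac{18 + \left(2 - -54\right)}{\left(-4\right)^{2}} = \frac{18 + \left(2 + 54\right)}{16} = \left(18 + 56\right) \frac{1}{16} = 74 \cdot \frac{1}{16} = \frac{37}{8}$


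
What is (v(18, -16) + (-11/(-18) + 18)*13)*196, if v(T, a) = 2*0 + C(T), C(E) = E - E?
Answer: 426790/9 ≈ 47421.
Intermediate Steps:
C(E) = 0
v(T, a) = 0 (v(T, a) = 2*0 + 0 = 0 + 0 = 0)
(v(18, -16) + (-11/(-18) + 18)*13)*196 = (0 + (-11/(-18) + 18)*13)*196 = (0 + (-11*(-1/18) + 18)*13)*196 = (0 + (11/18 + 18)*13)*196 = (0 + (335/18)*13)*196 = (0 + 4355/18)*196 = (4355/18)*196 = 426790/9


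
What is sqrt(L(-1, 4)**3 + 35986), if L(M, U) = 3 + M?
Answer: sqrt(35994) ≈ 189.72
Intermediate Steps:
sqrt(L(-1, 4)**3 + 35986) = sqrt((3 - 1)**3 + 35986) = sqrt(2**3 + 35986) = sqrt(8 + 35986) = sqrt(35994)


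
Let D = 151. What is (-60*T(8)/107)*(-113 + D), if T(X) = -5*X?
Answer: 91200/107 ≈ 852.34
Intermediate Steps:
(-60*T(8)/107)*(-113 + D) = (-60/(107/((-5*8))))*(-113 + 151) = -60/(107/(-40))*38 = -60/(107*(-1/40))*38 = -60/(-107/40)*38 = -60*(-40/107)*38 = (2400/107)*38 = 91200/107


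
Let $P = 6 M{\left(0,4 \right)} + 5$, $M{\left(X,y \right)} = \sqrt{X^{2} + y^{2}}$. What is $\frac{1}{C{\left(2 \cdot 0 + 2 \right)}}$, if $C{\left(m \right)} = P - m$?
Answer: $\frac{1}{27} \approx 0.037037$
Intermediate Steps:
$P = 29$ ($P = 6 \sqrt{0^{2} + 4^{2}} + 5 = 6 \sqrt{0 + 16} + 5 = 6 \sqrt{16} + 5 = 6 \cdot 4 + 5 = 24 + 5 = 29$)
$C{\left(m \right)} = 29 - m$
$\frac{1}{C{\left(2 \cdot 0 + 2 \right)}} = \frac{1}{29 - \left(2 \cdot 0 + 2\right)} = \frac{1}{29 - \left(0 + 2\right)} = \frac{1}{29 - 2} = \frac{1}{27}$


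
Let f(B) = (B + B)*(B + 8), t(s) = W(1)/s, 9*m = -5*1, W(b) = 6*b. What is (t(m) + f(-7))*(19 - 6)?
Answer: -1612/5 ≈ -322.40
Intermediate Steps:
m = -5/9 (m = (-5*1)/9 = (1/9)*(-5) = -5/9 ≈ -0.55556)
t(s) = 6/s (t(s) = (6*1)/s = 6/s)
f(B) = 2*B*(8 + B) (f(B) = (2*B)*(8 + B) = 2*B*(8 + B))
(t(m) + f(-7))*(19 - 6) = (6/(-5/9) + 2*(-7)*(8 - 7))*(19 - 6) = (6*(-9/5) + 2*(-7)*1)*13 = (-54/5 - 14)*13 = -124/5*13 = -1612/5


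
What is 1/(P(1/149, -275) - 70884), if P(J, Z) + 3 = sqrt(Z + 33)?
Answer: -70887/5024967011 - 11*I*sqrt(2)/5024967011 ≈ -1.4107e-5 - 3.0958e-9*I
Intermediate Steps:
P(J, Z) = -3 + sqrt(33 + Z) (P(J, Z) = -3 + sqrt(Z + 33) = -3 + sqrt(33 + Z))
1/(P(1/149, -275) - 70884) = 1/((-3 + sqrt(33 - 275)) - 70884) = 1/((-3 + sqrt(-242)) - 70884) = 1/((-3 + 11*I*sqrt(2)) - 70884) = 1/(-70887 + 11*I*sqrt(2))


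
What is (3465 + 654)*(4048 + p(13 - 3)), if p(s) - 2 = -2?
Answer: 16673712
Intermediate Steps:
p(s) = 0 (p(s) = 2 - 2 = 0)
(3465 + 654)*(4048 + p(13 - 3)) = (3465 + 654)*(4048 + 0) = 4119*4048 = 16673712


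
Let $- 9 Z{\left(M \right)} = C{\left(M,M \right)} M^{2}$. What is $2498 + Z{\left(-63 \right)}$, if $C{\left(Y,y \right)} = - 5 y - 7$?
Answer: $-133330$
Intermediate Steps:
$C{\left(Y,y \right)} = -7 - 5 y$
$Z{\left(M \right)} = - \frac{M^{2} \left(-7 - 5 M\right)}{9}$ ($Z{\left(M \right)} = - \frac{\left(-7 - 5 M\right) M^{2}}{9} = - \frac{M^{2} \left(-7 - 5 M\right)}{9}$)
$2498 + Z{\left(-63 \right)} = 2498 + \frac{\left(-63\right)^{2} \left(7 + 5 \left(-63\right)\right)}{9} = 2498 + \frac{1}{9} \cdot 3969 \left(7 - 315\right) = 2498 + \frac{1}{9} \cdot 3969 \left(-308\right) = 2498 - 135828 = -133330$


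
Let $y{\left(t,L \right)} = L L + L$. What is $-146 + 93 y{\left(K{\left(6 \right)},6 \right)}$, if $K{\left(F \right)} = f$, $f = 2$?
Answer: $3760$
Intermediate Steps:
$K{\left(F \right)} = 2$
$y{\left(t,L \right)} = L + L^{2}$ ($y{\left(t,L \right)} = L^{2} + L = L + L^{2}$)
$-146 + 93 y{\left(K{\left(6 \right)},6 \right)} = -146 + 93 \cdot 6 \left(1 + 6\right) = -146 + 93 \cdot 6 \cdot 7 = -146 + 93 \cdot 42 = -146 + 3906 = 3760$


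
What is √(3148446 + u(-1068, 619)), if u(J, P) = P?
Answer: √3149065 ≈ 1774.6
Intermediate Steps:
√(3148446 + u(-1068, 619)) = √(3148446 + 619) = √3149065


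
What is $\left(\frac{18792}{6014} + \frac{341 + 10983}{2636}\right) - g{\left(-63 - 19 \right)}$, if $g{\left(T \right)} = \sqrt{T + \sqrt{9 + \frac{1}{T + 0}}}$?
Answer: $\frac{14704781}{1981613} - \frac{\sqrt{-551368 + 82 \sqrt{60434}}}{82} \approx 7.4206 - 8.8883 i$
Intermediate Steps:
$g{\left(T \right)} = \sqrt{T + \sqrt{9 + \frac{1}{T}}}$
$\left(\frac{18792}{6014} + \frac{341 + 10983}{2636}\right) - g{\left(-63 - 19 \right)} = \left(\frac{18792}{6014} + \frac{341 + 10983}{2636}\right) - \sqrt{\left(-63 - 19\right) + \sqrt{9 + \frac{1}{-63 - 19}}} = \left(18792 \cdot \frac{1}{6014} + 11324 \cdot \frac{1}{2636}\right) - \sqrt{\left(-63 - 19\right) + \sqrt{9 + \frac{1}{-63 - 19}}} = \left(\frac{9396}{3007} + \frac{2831}{659}\right) - \sqrt{-82 + \sqrt{9 + \frac{1}{-82}}} = \frac{14704781}{1981613} - \sqrt{-82 + \sqrt{9 - \frac{1}{82}}} = \frac{14704781}{1981613} - \sqrt{-82 + \sqrt{\frac{737}{82}}} = \frac{14704781}{1981613} - \sqrt{-82 + \frac{\sqrt{60434}}{82}}$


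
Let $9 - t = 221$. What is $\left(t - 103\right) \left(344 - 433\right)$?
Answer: $28035$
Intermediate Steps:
$t = -212$ ($t = 9 - 221 = -212$)
$\left(t - 103\right) \left(344 - 433\right) = \left(-212 - 103\right) \left(344 - 433\right) = \left(-315\right) \left(-89\right) = 28035$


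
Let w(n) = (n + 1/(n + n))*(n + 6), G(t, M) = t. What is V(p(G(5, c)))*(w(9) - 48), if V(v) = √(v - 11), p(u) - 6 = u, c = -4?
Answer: 0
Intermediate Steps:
p(u) = 6 + u
w(n) = (6 + n)*(n + 1/(2*n)) (w(n) = (n + 1/(2*n))*(6 + n) = (6 + n)*(n + 1/(2*n)))
V(v) = √(-11 + v)
V(p(G(5, c)))*(w(9) - 48) = √(-11 + (6 + 5))*((½ + 9² + 3/9 + 6*9) - 48) = √(-11 + 11)*((½ + 81 + 3*(⅑) + 54) - 48) = √0*((½ + 81 + ⅓ + 54) - 48) = 0*(815/6 - 48) = 0*(527/6) = 0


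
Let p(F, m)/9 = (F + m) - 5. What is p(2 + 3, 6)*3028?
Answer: 163512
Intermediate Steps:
p(F, m) = -45 + 9*F + 9*m (p(F, m) = 9*((F + m) - 5) = 9*(-5 + F + m) = -45 + 9*F + 9*m)
p(2 + 3, 6)*3028 = (-45 + 9*(2 + 3) + 9*6)*3028 = (-45 + 9*5 + 54)*3028 = (-45 + 45 + 54)*3028 = 54*3028 = 163512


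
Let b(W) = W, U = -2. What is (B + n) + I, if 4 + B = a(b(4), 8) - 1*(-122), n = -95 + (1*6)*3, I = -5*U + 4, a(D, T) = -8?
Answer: 47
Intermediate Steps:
I = 14 (I = -5*(-2) + 4 = 10 + 4 = 14)
n = -77 (n = -95 + 6*3 = -95 + 18 = -77)
B = 110 (B = -4 + (-8 - 1*(-122)) = -4 + (-8 + 122) = -4 + 114 = 110)
(B + n) + I = (110 - 77) + 14 = 33 + 14 = 47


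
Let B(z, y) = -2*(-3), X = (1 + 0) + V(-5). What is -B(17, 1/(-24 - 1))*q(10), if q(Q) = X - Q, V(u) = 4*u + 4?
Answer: 150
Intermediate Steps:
V(u) = 4 + 4*u
X = -15 (X = (1 + 0) + (4 + 4*(-5)) = 1 + (4 - 20) = 1 - 16 = -15)
B(z, y) = 6
q(Q) = -15 - Q
-B(17, 1/(-24 - 1))*q(10) = -6*(-15 - 1*10) = -6*(-15 - 10) = -6*(-25) = -1*(-150) = 150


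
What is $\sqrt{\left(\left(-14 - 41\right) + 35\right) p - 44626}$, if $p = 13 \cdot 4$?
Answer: $3 i \sqrt{5074} \approx 213.7 i$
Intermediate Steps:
$p = 52$
$\sqrt{\left(\left(-14 - 41\right) + 35\right) p - 44626} = \sqrt{\left(\left(-14 - 41\right) + 35\right) 52 - 44626} = \sqrt{\left(-55 + 35\right) 52 - 44626} = \sqrt{\left(-20\right) 52 - 44626} = \sqrt{-1040 - 44626} = \sqrt{-45666} = 3 i \sqrt{5074}$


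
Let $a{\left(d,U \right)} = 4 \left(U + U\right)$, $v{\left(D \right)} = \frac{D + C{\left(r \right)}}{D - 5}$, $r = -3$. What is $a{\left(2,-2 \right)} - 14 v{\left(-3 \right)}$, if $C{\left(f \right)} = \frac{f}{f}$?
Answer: $- \frac{39}{2} \approx -19.5$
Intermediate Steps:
$C{\left(f \right)} = 1$
$v{\left(D \right)} = \frac{1 + D}{-5 + D}$ ($v{\left(D \right)} = \frac{D + 1}{D - 5} = \frac{1 + D}{-5 + D}$)
$a{\left(d,U \right)} = 8 U$ ($a{\left(d,U \right)} = 4 \cdot 2 U = 8 U$)
$a{\left(2,-2 \right)} - 14 v{\left(-3 \right)} = 8 \left(-2\right) - 14 \frac{1 - 3}{-5 - 3} = -16 - 14 \frac{1}{-8} \left(-2\right) = -16 - 14 \left(\left(- \frac{1}{8}\right) \left(-2\right)\right) = -16 - \frac{7}{2} = - \frac{39}{2}$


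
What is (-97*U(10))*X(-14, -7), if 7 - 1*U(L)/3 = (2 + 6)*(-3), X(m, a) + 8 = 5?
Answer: 27063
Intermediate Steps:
X(m, a) = -3 (X(m, a) = -8 + 5 = -3)
U(L) = 93 (U(L) = 21 - 3*(2 + 6)*(-3) = 21 - 24*(-3) = 21 - 3*(-24) = 21 + 72 = 93)
(-97*U(10))*X(-14, -7) = -97*93*(-3) = -9021*(-3) = 27063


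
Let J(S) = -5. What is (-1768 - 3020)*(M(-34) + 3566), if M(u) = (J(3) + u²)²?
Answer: -6360221196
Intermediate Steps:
M(u) = (-5 + u²)²
(-1768 - 3020)*(M(-34) + 3566) = (-1768 - 3020)*((-5 + (-34)²)² + 3566) = -4788*((-5 + 1156)² + 3566) = -4788*(1151² + 3566) = -4788*(1324801 + 3566) = -4788*1328367 = -6360221196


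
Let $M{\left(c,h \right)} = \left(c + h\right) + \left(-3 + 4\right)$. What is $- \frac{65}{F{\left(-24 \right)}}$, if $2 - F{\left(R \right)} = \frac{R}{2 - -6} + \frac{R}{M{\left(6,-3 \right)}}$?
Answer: $- \frac{65}{11} \approx -5.9091$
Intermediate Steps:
$M{\left(c,h \right)} = 1 + c + h$ ($M{\left(c,h \right)} = \left(c + h\right) + 1 = 1 + c + h$)
$F{\left(R \right)} = 2 - \frac{3 R}{8}$ ($F{\left(R \right)} = 2 - \left(\frac{R}{2 - -6} + \frac{R}{1 + 6 - 3}\right) = 2 - \left(\frac{R}{2 + 6} + \frac{R}{4}\right) = 2 - \left(\frac{R}{8} + R \frac{1}{4}\right) = 2 - \left(R \frac{1}{8} + \frac{R}{4}\right) = 2 - \left(\frac{R}{8} + \frac{R}{4}\right) = 2 - \frac{3 R}{8}$)
$- \frac{65}{F{\left(-24 \right)}} = - \frac{65}{2 - -9} = - \frac{65}{2 + 9} = - \frac{65}{11}$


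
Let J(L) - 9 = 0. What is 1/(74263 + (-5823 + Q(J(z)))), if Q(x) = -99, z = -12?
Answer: 1/68341 ≈ 1.4633e-5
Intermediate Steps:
J(L) = 9 (J(L) = 9 + 0 = 9)
1/(74263 + (-5823 + Q(J(z)))) = 1/(74263 + (-5823 - 99)) = 1/(74263 - 5922) = 1/68341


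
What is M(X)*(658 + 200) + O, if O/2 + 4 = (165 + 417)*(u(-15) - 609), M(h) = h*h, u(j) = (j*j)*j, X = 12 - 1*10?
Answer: -4633952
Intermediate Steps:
X = 2 (X = 12 - 10 = 2)
u(j) = j³ (u(j) = j²*j = j³)
M(h) = h²
O = -4637384 (O = -8 + 2*((165 + 417)*((-15)³ - 609)) = -8 + 2*(582*(-3375 - 609)) = -8 + 2*(582*(-3984)) = -8 + 2*(-2318688) = -8 - 4637376 = -4637384)
M(X)*(658 + 200) + O = 2²*(658 + 200) - 4637384 = 4*858 - 4637384 = 3432 - 4637384 = -4633952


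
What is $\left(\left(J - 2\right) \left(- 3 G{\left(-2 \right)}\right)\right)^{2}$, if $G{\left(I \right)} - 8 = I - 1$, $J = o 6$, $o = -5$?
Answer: $230400$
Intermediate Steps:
$J = -30$ ($J = \left(-5\right) 6 = -30$)
$G{\left(I \right)} = 7 + I$ ($G{\left(I \right)} = 8 + \left(I - 1\right) = 8 + \left(-1 + I\right) = 7 + I$)
$\left(\left(J - 2\right) \left(- 3 G{\left(-2 \right)}\right)\right)^{2} = \left(\left(-30 - 2\right) \left(- 3 \left(7 - 2\right)\right)\right)^{2} = \left(- 32 \left(\left(-3\right) 5\right)\right)^{2} = \left(\left(-32\right) \left(-15\right)\right)^{2} = 480^{2} = 230400$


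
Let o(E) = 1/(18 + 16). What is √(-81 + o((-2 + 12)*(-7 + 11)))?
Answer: I*√93602/34 ≈ 8.9984*I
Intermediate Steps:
o(E) = 1/34
√(-81 + o((-2 + 12)*(-7 + 11))) = √(-81 + 1/34) = √(-2753/34) = I*√93602/34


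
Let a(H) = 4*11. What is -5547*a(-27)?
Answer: -244068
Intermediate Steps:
a(H) = 44
-5547*a(-27) = -5547*44 = -244068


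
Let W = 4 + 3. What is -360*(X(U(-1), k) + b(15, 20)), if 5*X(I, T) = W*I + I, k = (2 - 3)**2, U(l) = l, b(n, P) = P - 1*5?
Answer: -4824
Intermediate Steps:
b(n, P) = -5 + P (b(n, P) = P - 5 = -5 + P)
W = 7
k = 1 (k = (-1)**2 = 1)
X(I, T) = 8*I/5 (X(I, T) = (7*I + I)/5 = (8*I)/5 = 8*I/5)
-360*(X(U(-1), k) + b(15, 20)) = -360*((8/5)*(-1) + (-5 + 20)) = -360*(-8/5 + 15) = -360*67/5 = -4824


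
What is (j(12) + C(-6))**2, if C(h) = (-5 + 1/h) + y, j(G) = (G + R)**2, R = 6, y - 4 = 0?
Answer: 3751969/36 ≈ 1.0422e+5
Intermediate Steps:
y = 4 (y = 4 + 0 = 4)
j(G) = (6 + G)**2 (j(G) = (G + 6)**2 = (6 + G)**2)
C(h) = -1 + 1/h (C(h) = (-5 + 1/h) + 4 = -1 + 1/h)
(j(12) + C(-6))**2 = ((6 + 12)**2 + (1 - 1*(-6))/(-6))**2 = (18**2 - (1 + 6)/6)**2 = (324 - 1/6*7)**2 = (324 - 7/6)**2 = (1937/6)**2 = 3751969/36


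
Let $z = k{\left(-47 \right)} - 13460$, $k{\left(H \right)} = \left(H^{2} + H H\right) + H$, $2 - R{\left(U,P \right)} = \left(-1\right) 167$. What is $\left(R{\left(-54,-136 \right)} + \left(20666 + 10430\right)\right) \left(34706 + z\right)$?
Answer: $800915505$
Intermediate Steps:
$R{\left(U,P \right)} = 169$ ($R{\left(U,P \right)} = 2 - \left(-1\right) 167 = 2 - -167 = 2 + 167 = 169$)
$k{\left(H \right)} = H + 2 H^{2}$ ($k{\left(H \right)} = \left(H^{2} + H^{2}\right) + H = 2 H^{2} + H = H + 2 H^{2}$)
$z = -9089$ ($z = - 47 \left(1 + 2 \left(-47\right)\right) - 13460 = - 47 \left(1 - 94\right) - 13460 = \left(-47\right) \left(-93\right) - 13460 = 4371 - 13460 = -9089$)
$\left(R{\left(-54,-136 \right)} + \left(20666 + 10430\right)\right) \left(34706 + z\right) = \left(169 + \left(20666 + 10430\right)\right) \left(34706 - 9089\right) = \left(169 + 31096\right) 25617 = 31265 \cdot 25617 = 800915505$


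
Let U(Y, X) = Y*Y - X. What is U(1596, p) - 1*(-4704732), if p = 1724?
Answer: 7250224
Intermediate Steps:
U(Y, X) = Y**2 - X
U(1596, p) - 1*(-4704732) = (1596**2 - 1*1724) - 1*(-4704732) = (2547216 - 1724) + 4704732 = 2545492 + 4704732 = 7250224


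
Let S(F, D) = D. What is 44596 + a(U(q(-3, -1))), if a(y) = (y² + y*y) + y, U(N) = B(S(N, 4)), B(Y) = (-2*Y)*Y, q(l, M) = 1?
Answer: 46612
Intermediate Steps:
B(Y) = -2*Y²
U(N) = -32 (U(N) = -2*4² = -2*16 = -32)
a(y) = y + 2*y² (a(y) = (y² + y²) + y = 2*y² + y = y + 2*y²)
44596 + a(U(q(-3, -1))) = 44596 - 32*(1 + 2*(-32)) = 44596 - 32*(1 - 64) = 44596 - 32*(-63) = 44596 + 2016 = 46612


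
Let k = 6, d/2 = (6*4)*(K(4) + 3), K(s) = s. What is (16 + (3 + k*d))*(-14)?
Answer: -28490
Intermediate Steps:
d = 336 (d = 2*((6*4)*(4 + 3)) = 2*(24*7) = 2*168 = 336)
(16 + (3 + k*d))*(-14) = (16 + (3 + 6*336))*(-14) = (16 + (3 + 2016))*(-14) = (16 + 2019)*(-14) = 2035*(-14) = -28490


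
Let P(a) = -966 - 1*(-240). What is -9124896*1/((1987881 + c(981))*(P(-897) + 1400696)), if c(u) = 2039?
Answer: -25923/7914284950 ≈ -3.2755e-6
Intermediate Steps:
P(a) = -726 (P(a) = -966 + 240 = -726)
-9124896*1/((1987881 + c(981))*(P(-897) + 1400696)) = -9124896*1/((-726 + 1400696)*(1987881 + 2039)) = -9124896/(1399970*1989920) = -9124896/2785828302400 = -9124896*1/2785828302400 = -25923/7914284950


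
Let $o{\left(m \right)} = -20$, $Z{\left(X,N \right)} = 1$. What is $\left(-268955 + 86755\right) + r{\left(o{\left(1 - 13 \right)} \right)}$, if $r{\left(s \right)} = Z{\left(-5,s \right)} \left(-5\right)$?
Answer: $-182205$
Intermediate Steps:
$r{\left(s \right)} = -5$ ($r{\left(s \right)} = 1 \left(-5\right) = -5$)
$\left(-268955 + 86755\right) + r{\left(o{\left(1 - 13 \right)} \right)} = \left(-268955 + 86755\right) - 5 = -182200 - 5 = -182205$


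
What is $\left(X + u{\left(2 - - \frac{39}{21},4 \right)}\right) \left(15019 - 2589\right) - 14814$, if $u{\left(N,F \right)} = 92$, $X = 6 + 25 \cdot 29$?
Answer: $10215076$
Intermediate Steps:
$X = 731$ ($X = 6 + 725 = 731$)
$\left(X + u{\left(2 - - \frac{39}{21},4 \right)}\right) \left(15019 - 2589\right) - 14814 = \left(731 + 92\right) \left(15019 - 2589\right) - 14814 = 823 \cdot 12430 - 14814 = 10229890 - 14814 = 10215076$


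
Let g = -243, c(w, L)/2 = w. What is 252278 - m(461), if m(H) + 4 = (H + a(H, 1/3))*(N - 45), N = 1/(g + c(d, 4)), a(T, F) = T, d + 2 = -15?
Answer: 81375766/277 ≈ 2.9378e+5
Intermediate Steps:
d = -17 (d = -2 - 15 = -17)
c(w, L) = 2*w
N = -1/277 (N = 1/(-243 + 2*(-17)) = 1/(-243 - 34) = 1/(-277) = -1/277 ≈ -0.0036101)
m(H) = -4 - 24932*H/277 (m(H) = -4 + (H + H)*(-1/277 - 45) = -4 + (2*H)*(-12466/277) = -4 - 24932*H/277)
252278 - m(461) = 252278 - (-4 - 24932/277*461) = 252278 - (-4 - 11493652/277) = 252278 - 1*(-11494760/277) = 252278 + 11494760/277 = 81375766/277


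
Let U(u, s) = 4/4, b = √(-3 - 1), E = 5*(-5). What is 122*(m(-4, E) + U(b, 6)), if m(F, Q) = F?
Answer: -366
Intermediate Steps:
E = -25
b = 2*I (b = √(-4) = 2*I ≈ 2.0*I)
U(u, s) = 1 (U(u, s) = 4*(¼) = 1)
122*(m(-4, E) + U(b, 6)) = 122*(-4 + 1) = 122*(-3) = -366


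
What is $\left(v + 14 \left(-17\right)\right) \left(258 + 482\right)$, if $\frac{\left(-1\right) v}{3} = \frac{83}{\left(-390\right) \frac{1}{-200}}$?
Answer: $- \frac{3517960}{13} \approx -2.7061 \cdot 10^{5}$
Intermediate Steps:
$v = - \frac{1660}{13}$ ($v = - 3 \frac{83}{\left(-390\right) \frac{1}{-200}} = - 3 \frac{83}{\left(-390\right) \left(- \frac{1}{200}\right)} = - 3 \frac{83}{\frac{39}{20}} = - 3 \cdot 83 \cdot \frac{20}{39} = \left(-3\right) \frac{1660}{39} = - \frac{1660}{13} \approx -127.69$)
$\left(v + 14 \left(-17\right)\right) \left(258 + 482\right) = \left(- \frac{1660}{13} + 14 \left(-17\right)\right) \left(258 + 482\right) = \left(- \frac{1660}{13} - 238\right) 740 = \left(- \frac{4754}{13}\right) 740 = - \frac{3517960}{13}$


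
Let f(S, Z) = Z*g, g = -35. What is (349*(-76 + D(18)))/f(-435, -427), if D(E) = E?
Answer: -20242/14945 ≈ -1.3544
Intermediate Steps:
f(S, Z) = -35*Z (f(S, Z) = Z*(-35) = -35*Z)
(349*(-76 + D(18)))/f(-435, -427) = (349*(-76 + 18))/((-35*(-427))) = (349*(-58))/14945 = -20242*1/14945 = -20242/14945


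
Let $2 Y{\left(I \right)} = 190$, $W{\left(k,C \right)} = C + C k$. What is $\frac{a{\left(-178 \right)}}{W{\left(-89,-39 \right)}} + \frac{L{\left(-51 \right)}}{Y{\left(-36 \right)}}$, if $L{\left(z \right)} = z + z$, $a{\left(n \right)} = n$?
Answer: $- \frac{183487}{163020} \approx -1.1255$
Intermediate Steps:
$L{\left(z \right)} = 2 z$
$Y{\left(I \right)} = 95$ ($Y{\left(I \right)} = \frac{1}{2} \cdot 190 = 95$)
$\frac{a{\left(-178 \right)}}{W{\left(-89,-39 \right)}} + \frac{L{\left(-51 \right)}}{Y{\left(-36 \right)}} = - \frac{178}{\left(-39\right) \left(1 - 89\right)} + \frac{2 \left(-51\right)}{95} = - \frac{178}{\left(-39\right) \left(-88\right)} - \frac{102}{95} = - \frac{178}{3432} - \frac{102}{95} = \left(-178\right) \frac{1}{3432} - \frac{102}{95} = - \frac{89}{1716} - \frac{102}{95} = - \frac{183487}{163020}$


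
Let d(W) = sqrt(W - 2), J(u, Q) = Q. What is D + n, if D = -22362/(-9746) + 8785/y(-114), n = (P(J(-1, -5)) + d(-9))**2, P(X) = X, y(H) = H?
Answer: -33757363/555522 - 10*I*sqrt(11) ≈ -60.767 - 33.166*I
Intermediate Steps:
d(W) = sqrt(-2 + W)
n = (-5 + I*sqrt(11))**2 (n = (-5 + sqrt(-2 - 9))**2 = (-5 + sqrt(-11))**2 = (-5 + I*sqrt(11))**2 ≈ 14.0 - 33.166*I)
D = -41534671/555522 (D = -22362/(-9746) + 8785/(-114) = -22362*(-1/9746) + 8785*(-1/114) = 11181/4873 - 8785/114 = -41534671/555522 ≈ -74.767)
D + n = -41534671/555522 + (5 - I*sqrt(11))**2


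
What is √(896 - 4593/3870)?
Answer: √1489058610/1290 ≈ 29.913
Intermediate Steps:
√(896 - 4593/3870) = √(896 - 4593*1/3870) = √(896 - 1531/1290) = √(1154309/1290) = √1489058610/1290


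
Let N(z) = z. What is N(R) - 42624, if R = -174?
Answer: -42798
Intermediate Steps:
N(R) - 42624 = -174 - 42624 = -42798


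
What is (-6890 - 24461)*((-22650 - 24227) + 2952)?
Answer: 1377092675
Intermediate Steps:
(-6890 - 24461)*((-22650 - 24227) + 2952) = -31351*(-46877 + 2952) = -31351*(-43925) = 1377092675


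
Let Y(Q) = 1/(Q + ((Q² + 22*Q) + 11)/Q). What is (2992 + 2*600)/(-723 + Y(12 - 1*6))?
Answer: -901280/155439 ≈ -5.7983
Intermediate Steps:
Y(Q) = 1/(Q + (11 + Q² + 22*Q)/Q)
(2992 + 2*600)/(-723 + Y(12 - 1*6)) = (2992 + 2*600)/(-723 + (12 - 1*6)/(11 + 2*(12 - 1*6)² + 22*(12 - 1*6))) = (2992 + 1200)/(-723 + (12 - 6)/(11 + 2*(12 - 6)² + 22*(12 - 6))) = 4192/(-723 + 6/(11 + 2*6² + 22*6)) = 4192/(-723 + 6/(11 + 2*36 + 132)) = 4192/(-723 + 6/(11 + 72 + 132)) = 4192/(-723 + 6/215) = 4192/(-155439/215) = 4192*(-215/155439) = -901280/155439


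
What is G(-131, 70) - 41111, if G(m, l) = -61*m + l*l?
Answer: -28220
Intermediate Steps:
G(m, l) = l² - 61*m (G(m, l) = -61*m + l² = l² - 61*m)
G(-131, 70) - 41111 = (70² - 61*(-131)) - 41111 = (4900 + 7991) - 41111 = 12891 - 41111 = -28220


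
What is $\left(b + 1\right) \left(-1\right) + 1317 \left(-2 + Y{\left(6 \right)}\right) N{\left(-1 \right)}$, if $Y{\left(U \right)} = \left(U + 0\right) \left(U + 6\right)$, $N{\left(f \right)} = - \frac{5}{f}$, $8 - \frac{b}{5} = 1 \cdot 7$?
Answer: $460944$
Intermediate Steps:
$b = 5$ ($b = 40 - 5 \cdot 1 \cdot 7 = 40 - 35 = 5$)
$Y{\left(U \right)} = U \left(6 + U\right)$
$\left(b + 1\right) \left(-1\right) + 1317 \left(-2 + Y{\left(6 \right)}\right) N{\left(-1 \right)} = \left(5 + 1\right) \left(-1\right) + 1317 \left(-2 + 6 \left(6 + 6\right)\right) \left(- \frac{5}{-1}\right) = 6 \left(-1\right) + 1317 \left(-2 + 6 \cdot 12\right) \left(\left(-5\right) \left(-1\right)\right) = -6 + 1317 \left(-2 + 72\right) 5 = -6 + 1317 \cdot 70 \cdot 5 = -6 + 1317 \cdot 350 = -6 + 460950 = 460944$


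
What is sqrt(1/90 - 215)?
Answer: I*sqrt(193490)/30 ≈ 14.663*I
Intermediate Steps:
sqrt(1/90 - 215) = sqrt(-19349/90) = I*sqrt(193490)/30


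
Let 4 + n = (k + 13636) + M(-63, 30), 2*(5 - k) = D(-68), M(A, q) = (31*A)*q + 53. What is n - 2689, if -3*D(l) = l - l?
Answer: -47589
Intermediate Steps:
M(A, q) = 53 + 31*A*q (M(A, q) = 31*A*q + 53 = 53 + 31*A*q)
D(l) = 0 (D(l) = -(l - l)/3 = -⅓*0 = 0)
k = 5 (k = 5 - ½*0 = 5 + 0 = 5)
n = -44900 (n = -4 + ((5 + 13636) + (53 + 31*(-63)*30)) = -4 + (13641 + (53 - 58590)) = -4 + (13641 - 58537) = -4 - 44896 = -44900)
n - 2689 = -44900 - 2689 = -47589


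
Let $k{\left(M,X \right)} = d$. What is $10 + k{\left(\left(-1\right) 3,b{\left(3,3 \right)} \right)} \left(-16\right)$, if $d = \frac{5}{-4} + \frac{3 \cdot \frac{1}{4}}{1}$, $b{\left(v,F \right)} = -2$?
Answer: $18$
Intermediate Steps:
$d = - \frac{1}{2}$ ($d = 5 \left(- \frac{1}{4}\right) + 3 \cdot \frac{1}{4} \cdot 1 = - \frac{5}{4} + \frac{3}{4} \cdot 1 = - \frac{5}{4} + \frac{3}{4} = - \frac{1}{2} \approx -0.5$)
$k{\left(M,X \right)} = - \frac{1}{2}$
$10 + k{\left(\left(-1\right) 3,b{\left(3,3 \right)} \right)} \left(-16\right) = 10 - -8 = 10 + 8 = 18$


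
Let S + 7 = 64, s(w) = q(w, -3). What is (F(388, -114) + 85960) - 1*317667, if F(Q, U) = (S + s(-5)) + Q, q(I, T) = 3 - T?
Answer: -231256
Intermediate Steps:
s(w) = 6 (s(w) = 3 - 1*(-3) = 3 + 3 = 6)
S = 57 (S = -7 + 64 = 57)
F(Q, U) = 63 + Q (F(Q, U) = (57 + 6) + Q = 63 + Q)
(F(388, -114) + 85960) - 1*317667 = ((63 + 388) + 85960) - 1*317667 = (451 + 85960) - 317667 = 86411 - 317667 = -231256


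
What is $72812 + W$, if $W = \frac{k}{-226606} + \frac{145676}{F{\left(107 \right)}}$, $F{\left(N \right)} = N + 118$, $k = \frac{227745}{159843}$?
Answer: $\frac{199560211688578661}{2716603714350} \approx 73460.0$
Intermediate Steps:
$k = \frac{75915}{53281}$ ($k = 227745 \cdot \frac{1}{159843} = \frac{75915}{53281} \approx 1.4248$)
$F{\left(N \right)} = 118 + N$
$W = \frac{1758862039326461}{2716603714350}$ ($W = \frac{75915}{53281 \left(-226606\right)} + \frac{145676}{118 + 107} = \frac{75915}{53281} \left(- \frac{1}{226606}\right) + \frac{145676}{225} = - \frac{75915}{12073794286} + 145676 \cdot \frac{1}{225} = - \frac{75915}{12073794286} + \frac{145676}{225} = \frac{1758862039326461}{2716603714350} \approx 647.45$)
$72812 + W = 72812 + \frac{1758862039326461}{2716603714350} = \frac{199560211688578661}{2716603714350}$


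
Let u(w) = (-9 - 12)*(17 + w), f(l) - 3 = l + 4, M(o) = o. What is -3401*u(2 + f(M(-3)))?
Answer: 1642683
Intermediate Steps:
f(l) = 7 + l (f(l) = 3 + (l + 4) = 3 + (4 + l) = 7 + l)
u(w) = -357 - 21*w (u(w) = -21*(17 + w) = -357 - 21*w)
-3401*u(2 + f(M(-3))) = -3401*(-357 - 21*(2 + (7 - 3))) = -3401*(-357 - 21*(2 + 4)) = -3401*(-357 - 21*6) = -3401*(-357 - 126) = -3401*(-483) = 1642683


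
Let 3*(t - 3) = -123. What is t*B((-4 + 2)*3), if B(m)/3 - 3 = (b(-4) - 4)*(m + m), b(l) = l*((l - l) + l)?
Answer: 16074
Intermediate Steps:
t = -38 (t = 3 + (⅓)*(-123) = 3 - 41 = -38)
b(l) = l² (b(l) = l*(0 + l) = l*l = l²)
B(m) = 9 + 72*m (B(m) = 9 + 3*(((-4)² - 4)*(m + m)) = 9 + 3*((16 - 4)*(2*m)) = 9 + 3*(12*(2*m)) = 9 + 3*(24*m) = 9 + 72*m)
t*B((-4 + 2)*3) = -38*(9 + 72*((-4 + 2)*3)) = -38*(9 + 72*(-2*3)) = -38*(9 + 72*(-6)) = -38*(9 - 432) = -38*(-423) = 16074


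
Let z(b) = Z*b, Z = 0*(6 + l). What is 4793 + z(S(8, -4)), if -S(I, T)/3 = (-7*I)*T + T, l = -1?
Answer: 4793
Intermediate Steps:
Z = 0 (Z = 0*(6 - 1) = 0*5 = 0)
S(I, T) = -3*T + 21*I*T (S(I, T) = -3*((-7*I)*T + T) = -3*(-7*I*T + T) = -3*(T - 7*I*T) = -3*T + 21*I*T)
z(b) = 0 (z(b) = 0*b = 0)
4793 + z(S(8, -4)) = 4793 + 0 = 4793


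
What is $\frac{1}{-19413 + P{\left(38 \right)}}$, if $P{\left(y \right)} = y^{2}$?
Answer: $- \frac{1}{17969} \approx -5.5651 \cdot 10^{-5}$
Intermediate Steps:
$\frac{1}{-19413 + P{\left(38 \right)}} = \frac{1}{-19413 + 38^{2}} = \frac{1}{-19413 + 1444} = \frac{1}{-17969} = - \frac{1}{17969}$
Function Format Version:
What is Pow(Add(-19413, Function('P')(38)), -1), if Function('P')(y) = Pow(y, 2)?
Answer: Rational(-1, 17969) ≈ -5.5651e-5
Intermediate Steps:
Pow(Add(-19413, Function('P')(38)), -1) = Pow(Add(-19413, Pow(38, 2)), -1) = Pow(Add(-19413, 1444), -1) = Pow(-17969, -1) = Rational(-1, 17969)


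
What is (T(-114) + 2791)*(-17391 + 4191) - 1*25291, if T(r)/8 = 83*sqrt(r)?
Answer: -36866491 - 8764800*I*sqrt(114) ≈ -3.6866e+7 - 9.3582e+7*I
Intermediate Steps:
T(r) = 664*sqrt(r) (T(r) = 8*(83*sqrt(r)) = 664*sqrt(r))
(T(-114) + 2791)*(-17391 + 4191) - 1*25291 = (664*sqrt(-114) + 2791)*(-17391 + 4191) - 1*25291 = (664*(I*sqrt(114)) + 2791)*(-13200) - 25291 = (664*I*sqrt(114) + 2791)*(-13200) - 25291 = (2791 + 664*I*sqrt(114))*(-13200) - 25291 = (-36841200 - 8764800*I*sqrt(114)) - 25291 = -36866491 - 8764800*I*sqrt(114)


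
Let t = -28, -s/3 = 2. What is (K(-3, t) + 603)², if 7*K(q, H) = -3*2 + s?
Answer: 17715681/49 ≈ 3.6154e+5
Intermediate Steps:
s = -6 (s = -3*2 = -6)
K(q, H) = -12/7 (K(q, H) = (-3*2 - 6)/7 = (-6 - 6)/7 = (⅐)*(-12) = -12/7)
(K(-3, t) + 603)² = (-12/7 + 603)² = (4209/7)² = 17715681/49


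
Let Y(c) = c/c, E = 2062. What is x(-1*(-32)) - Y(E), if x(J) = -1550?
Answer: -1551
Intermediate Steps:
Y(c) = 1
x(-1*(-32)) - Y(E) = -1550 - 1*1 = -1550 - 1 = -1551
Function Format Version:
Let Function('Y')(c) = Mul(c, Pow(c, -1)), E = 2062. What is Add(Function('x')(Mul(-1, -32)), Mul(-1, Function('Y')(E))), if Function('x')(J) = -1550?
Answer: -1551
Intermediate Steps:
Function('Y')(c) = 1
Add(Function('x')(Mul(-1, -32)), Mul(-1, Function('Y')(E))) = Add(-1550, Mul(-1, 1)) = Add(-1550, -1) = -1551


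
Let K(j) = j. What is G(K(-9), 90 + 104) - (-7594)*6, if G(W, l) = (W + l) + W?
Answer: 45740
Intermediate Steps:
G(W, l) = l + 2*W
G(K(-9), 90 + 104) - (-7594)*6 = ((90 + 104) + 2*(-9)) - (-7594)*6 = (194 - 18) - 1*(-45564) = 176 + 45564 = 45740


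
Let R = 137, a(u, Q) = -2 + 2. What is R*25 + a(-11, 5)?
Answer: 3425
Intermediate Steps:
a(u, Q) = 0
R*25 + a(-11, 5) = 137*25 + 0 = 3425 + 0 = 3425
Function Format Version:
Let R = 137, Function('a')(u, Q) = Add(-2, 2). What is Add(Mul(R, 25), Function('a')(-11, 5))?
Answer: 3425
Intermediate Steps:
Function('a')(u, Q) = 0
Add(Mul(R, 25), Function('a')(-11, 5)) = Add(Mul(137, 25), 0) = Add(3425, 0) = 3425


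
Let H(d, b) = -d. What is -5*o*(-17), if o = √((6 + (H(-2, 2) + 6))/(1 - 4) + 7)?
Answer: 85*√21/3 ≈ 129.84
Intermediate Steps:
o = √21/3 (o = √((6 + (-1*(-2) + 6))/(1 - 4) + 7) = √((6 + (2 + 6))/(-3) + 7) = √((6 + 8)*(-⅓) + 7) = √(14*(-⅓) + 7) = √(-14/3 + 7) = √(7/3) = √21/3 ≈ 1.5275)
-5*o*(-17) = -5*√21/3*(-17) = 85*√21/3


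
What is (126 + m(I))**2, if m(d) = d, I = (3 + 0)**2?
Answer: 18225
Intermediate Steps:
I = 9 (I = 3**2 = 9)
(126 + m(I))**2 = (126 + 9)**2 = 135**2 = 18225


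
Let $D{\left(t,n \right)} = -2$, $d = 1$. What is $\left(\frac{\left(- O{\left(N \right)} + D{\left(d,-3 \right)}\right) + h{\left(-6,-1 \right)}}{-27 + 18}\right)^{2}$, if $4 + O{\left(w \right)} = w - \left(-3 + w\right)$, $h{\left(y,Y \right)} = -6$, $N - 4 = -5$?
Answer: $\frac{49}{81} \approx 0.60494$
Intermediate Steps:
$N = -1$ ($N = 4 - 5 = -1$)
$O{\left(w \right)} = -1$ ($O{\left(w \right)} = -4 + \left(w - \left(-3 + w\right)\right) = -4 + 3 = -1$)
$\left(\frac{\left(- O{\left(N \right)} + D{\left(d,-3 \right)}\right) + h{\left(-6,-1 \right)}}{-27 + 18}\right)^{2} = \left(\frac{\left(\left(-1\right) \left(-1\right) - 2\right) - 6}{-27 + 18}\right)^{2} = \left(\frac{\left(1 - 2\right) - 6}{-9}\right)^{2} = \left(\left(-1 - 6\right) \left(- \frac{1}{9}\right)\right)^{2} = \left(\left(-7\right) \left(- \frac{1}{9}\right)\right)^{2} = \left(\frac{7}{9}\right)^{2} = \frac{49}{81}$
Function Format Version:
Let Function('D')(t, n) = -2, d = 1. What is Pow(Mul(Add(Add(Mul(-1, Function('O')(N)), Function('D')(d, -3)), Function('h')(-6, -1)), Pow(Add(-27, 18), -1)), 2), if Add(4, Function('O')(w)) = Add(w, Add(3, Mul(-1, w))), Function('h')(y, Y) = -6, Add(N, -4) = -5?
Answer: Rational(49, 81) ≈ 0.60494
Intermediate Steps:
N = -1 (N = Add(4, -5) = -1)
Function('O')(w) = -1 (Function('O')(w) = Add(-4, Add(w, Add(3, Mul(-1, w)))) = Add(-4, 3) = -1)
Pow(Mul(Add(Add(Mul(-1, Function('O')(N)), Function('D')(d, -3)), Function('h')(-6, -1)), Pow(Add(-27, 18), -1)), 2) = Pow(Mul(Add(Add(Mul(-1, -1), -2), -6), Pow(Add(-27, 18), -1)), 2) = Pow(Mul(Add(Add(1, -2), -6), Pow(-9, -1)), 2) = Pow(Mul(Add(-1, -6), Rational(-1, 9)), 2) = Pow(Mul(-7, Rational(-1, 9)), 2) = Pow(Rational(7, 9), 2) = Rational(49, 81)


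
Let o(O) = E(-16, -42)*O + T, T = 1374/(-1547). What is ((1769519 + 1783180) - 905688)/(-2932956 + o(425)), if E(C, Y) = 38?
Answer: -4094926017/4512300256 ≈ -0.90750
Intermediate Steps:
T = -1374/1547 (T = 1374*(-1/1547) = -1374/1547 ≈ -0.88817)
o(O) = -1374/1547 + 38*O (o(O) = 38*O - 1374/1547 = -1374/1547 + 38*O)
((1769519 + 1783180) - 905688)/(-2932956 + o(425)) = ((1769519 + 1783180) - 905688)/(-2932956 + (-1374/1547 + 38*425)) = (3552699 - 905688)/(-2932956 + (-1374/1547 + 16150)) = 2647011/(-2932956 + 24982676/1547) = 2647011/(-4512300256/1547) = 2647011*(-1547/4512300256) = -4094926017/4512300256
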